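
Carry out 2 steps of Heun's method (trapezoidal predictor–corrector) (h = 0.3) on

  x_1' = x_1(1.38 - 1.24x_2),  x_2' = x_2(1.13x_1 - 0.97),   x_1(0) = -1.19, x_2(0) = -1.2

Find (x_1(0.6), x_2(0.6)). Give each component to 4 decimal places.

Heun on (x_1,x_2): k1 = f(t_n, state_n); k2 = f(t_n + h, state_n + h·k1); state_{n+1} = state_n + (h/2)·(k1 + k2).
0.000000: (-1.190000, -1.200000)
  k1 = (-3.412920, 2.777640)
  predictor → (-2.213876, -0.366708)
  k2 = (-4.061838, 1.273093)
  → (-2.311214, -0.592390)
0.300000: (-2.311214, -0.592390)
  k1 = (-4.887209, 2.121747)
  predictor → (-3.777376, 0.044134)
  k2 = (-5.006058, -0.231193)
  → (-3.795204, -0.308807)
(x_1(0.6), x_2(0.6)) ≈ (-3.7952, -0.3088)

-3.7952, -0.3088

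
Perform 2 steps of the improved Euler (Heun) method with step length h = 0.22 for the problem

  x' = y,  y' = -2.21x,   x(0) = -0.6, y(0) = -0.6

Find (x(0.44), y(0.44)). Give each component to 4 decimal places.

-0.7232, 0.0789

Heun on (x,y): k1 = f(t_n, state_n); k2 = f(t_n + h, state_n + h·k1); state_{n+1} = state_n + (h/2)·(k1 + k2).
0.000000: (-0.600000, -0.600000)
  k1 = (-0.600000, 1.326000)
  predictor → (-0.732000, -0.308280)
  k2 = (-0.308280, 1.617720)
  → (-0.699911, -0.276191)
0.220000: (-0.699911, -0.276191)
  k1 = (-0.276191, 1.546803)
  predictor → (-0.760673, 0.064106)
  k2 = (0.064106, 1.681087)
  → (-0.723240, 0.078877)
(x(0.44), y(0.44)) ≈ (-0.7232, 0.0789)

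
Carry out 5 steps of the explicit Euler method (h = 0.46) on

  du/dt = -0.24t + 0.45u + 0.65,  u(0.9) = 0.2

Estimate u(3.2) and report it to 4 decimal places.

Euler: u_{n+1} = u_n + h·f(t_n, u_n).
t=0.900000, u=0.200000: f=0.524000 → u ← 0.200000 + 0.46·0.524000 = 0.441040
t=1.360000, u=0.441040: f=0.522068 → u ← 0.441040 + 0.46·0.522068 = 0.681191
t=1.820000, u=0.681191: f=0.519736 → u ← 0.681191 + 0.46·0.519736 = 0.920270
t=2.280000, u=0.920270: f=0.516921 → u ← 0.920270 + 0.46·0.516921 = 1.158054
t=2.740000, u=1.158054: f=0.513524 → u ← 1.158054 + 0.46·0.513524 = 1.394275
u(3.2) ≈ 1.3943

1.3943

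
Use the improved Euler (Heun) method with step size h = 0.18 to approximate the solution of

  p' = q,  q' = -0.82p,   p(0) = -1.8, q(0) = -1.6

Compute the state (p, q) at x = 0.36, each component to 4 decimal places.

Heun on (p,q): k1 = f(x_n, state_n); k2 = f(x_n + h, state_n + h·k1); state_{n+1} = state_n + (h/2)·(k1 + k2).
0.000000: (-1.800000, -1.600000)
  k1 = (-1.600000, 1.476000)
  predictor → (-2.088000, -1.334320)
  k2 = (-1.334320, 1.712160)
  → (-2.064089, -1.313066)
0.180000: (-2.064089, -1.313066)
  k1 = (-1.313066, 1.692553)
  predictor → (-2.300441, -1.008406)
  k2 = (-1.008406, 1.886361)
  → (-2.273021, -0.990963)
(p(0.36), q(0.36)) ≈ (-2.2730, -0.9910)

-2.2730, -0.9910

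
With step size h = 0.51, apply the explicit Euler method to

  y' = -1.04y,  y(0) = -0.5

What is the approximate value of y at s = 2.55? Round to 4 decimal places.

Euler: y_{n+1} = y_n + h·f(s_n, y_n).
s=0.000000, y=-0.500000: f=0.520000 → y ← -0.500000 + 0.51·0.520000 = -0.234800
s=0.510000, y=-0.234800: f=0.244192 → y ← -0.234800 + 0.51·0.244192 = -0.110262
s=1.020000, y=-0.110262: f=0.114673 → y ← -0.110262 + 0.51·0.114673 = -0.051779
s=1.530000, y=-0.051779: f=0.053850 → y ← -0.051779 + 0.51·0.053850 = -0.024315
s=2.040000, y=-0.024315: f=0.025288 → y ← -0.024315 + 0.51·0.025288 = -0.011419
y(2.55) ≈ -0.0114

-0.0114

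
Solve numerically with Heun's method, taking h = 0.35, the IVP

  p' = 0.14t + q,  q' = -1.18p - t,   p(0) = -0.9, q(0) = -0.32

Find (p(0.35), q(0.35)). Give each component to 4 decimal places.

-0.9384, 0.0136

Heun on (p,q): k1 = f(t_n, state_n); k2 = f(t_n + h, state_n + h·k1); state_{n+1} = state_n + (h/2)·(k1 + k2).
0.000000: (-0.900000, -0.320000)
  k1 = (-0.320000, 1.062000)
  predictor → (-1.012000, 0.051700)
  k2 = (0.100700, 0.844160)
  → (-0.938378, 0.013578)
(p(0.35), q(0.35)) ≈ (-0.9384, 0.0136)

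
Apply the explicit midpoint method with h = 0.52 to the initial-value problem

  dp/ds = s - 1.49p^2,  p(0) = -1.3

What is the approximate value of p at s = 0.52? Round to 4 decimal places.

Midpoint: k1 = f(s_n, p_n); k2 = f(s_n + h/2, p_n + (h/2)·k1); p_{n+1} = p_n + h·k2.
s=0.000000, p=-1.300000:
  k1 = f(0.000000, -1.300000) = -2.518100
  k2 = f(0.260000, -1.954706) = -5.433105
  p ← -1.300000 + 0.52·(-5.433105) = -4.125214
p(0.52) ≈ -4.1252

-4.1252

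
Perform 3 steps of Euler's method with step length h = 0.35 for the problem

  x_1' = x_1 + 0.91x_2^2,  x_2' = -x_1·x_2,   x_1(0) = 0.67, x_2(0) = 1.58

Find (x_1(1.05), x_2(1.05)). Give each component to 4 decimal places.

Euler on (x_1,x_2): x_1_{n+1} = x_1_n + h·x_1', x_2_{n+1} = x_2_n + h·x_2'.
0.000000: (0.670000, 1.580000); f=(2.941724, -1.058600) → (1.699603, 1.209490)
0.350000: (1.699603, 1.209490); f=(3.030812, -2.055653) → (2.760387, 0.490011)
0.700000: (2.760387, 0.490011); f=(2.978889, -1.352621) → (3.802998, 0.016594)
(x_1(1.05), x_2(1.05)) ≈ (3.8030, 0.0166)

3.8030, 0.0166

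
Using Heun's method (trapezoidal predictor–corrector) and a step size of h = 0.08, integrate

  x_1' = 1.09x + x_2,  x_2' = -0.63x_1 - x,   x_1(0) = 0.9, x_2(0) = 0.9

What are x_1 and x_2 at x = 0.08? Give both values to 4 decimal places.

0.9737, 0.8496

Heun on (x_1,x_2): k1 = f(x_n, state_n); k2 = f(x_n + h, state_n + h·k1); state_{n+1} = state_n + (h/2)·(k1 + k2).
0.000000: (0.900000, 0.900000)
  k1 = (0.900000, -0.567000)
  predictor → (0.972000, 0.854640)
  k2 = (0.941840, -0.692360)
  → (0.973674, 0.849626)
(x_1(0.08), x_2(0.08)) ≈ (0.9737, 0.8496)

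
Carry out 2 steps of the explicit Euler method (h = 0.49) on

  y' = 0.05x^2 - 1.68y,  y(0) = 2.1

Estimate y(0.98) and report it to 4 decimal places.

Euler: y_{n+1} = y_n + h·f(x_n, y_n).
x=0.000000, y=2.100000: f=-3.528000 → y ← 2.100000 + 0.49·(-3.528000) = 0.371280
x=0.490000, y=0.371280: f=-0.611745 → y ← 0.371280 + 0.49·(-0.611745) = 0.071525
y(0.98) ≈ 0.0715

0.0715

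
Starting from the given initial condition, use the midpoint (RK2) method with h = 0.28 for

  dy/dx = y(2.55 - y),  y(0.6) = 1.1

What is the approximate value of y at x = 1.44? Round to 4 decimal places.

2.2024

Midpoint: k1 = f(x_n, y_n); k2 = f(x_n + h/2, y_n + (h/2)·k1); y_{n+1} = y_n + h·k2.
x=0.600000, y=1.100000:
  k1 = f(0.600000, 1.100000) = 1.595000
  k2 = f(0.740000, 1.323300) = 1.623292
  y ← 1.100000 + 0.28·1.623292 = 1.554522
x=0.880000, y=1.554522:
  k1 = f(0.880000, 1.554522) = 1.547493
  k2 = f(1.020000, 1.771171) = 1.379440
  y ← 1.554522 + 0.28·1.379440 = 1.940765
x=1.160000, y=1.940765:
  k1 = f(1.160000, 1.940765) = 1.182382
  k2 = f(1.300000, 2.106298) = 0.934568
  y ← 1.940765 + 0.28·0.934568 = 2.202444
y(1.44) ≈ 2.2024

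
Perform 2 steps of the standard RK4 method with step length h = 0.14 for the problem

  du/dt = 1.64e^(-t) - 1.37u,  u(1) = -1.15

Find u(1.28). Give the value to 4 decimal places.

-0.6623

RK4: k1 = f(t_n, u_n); k2 = f(t_n + h/2, u_n + (h/2)·k1); k3 = f(t_n + h/2, u_n + (h/2)·k2); k4 = f(t_n + h, u_n + h·k3); u_{n+1} = u_n + (h/6)·(k1 + 2k2 + 2k3 + k4).
t=1.000000, u=-1.150000:
  k1 = f(1.000000, -1.150000) = 2.178822
  k2 = f(1.070000, -0.997482) = 1.929085
  k3 = f(1.070000, -1.014964) = 1.953035
  k4 = f(1.140000, -0.876575) = 1.725411
  u ← -1.150000 + (0.14/6)·(k1 + 2k2 + 2k3 + k4) = -0.877736
t=1.140000, u=-0.877736:
  k1 = f(1.140000, -0.877736) = 1.727001
  k2 = f(1.210000, -0.756846) = 1.525922
  k3 = f(1.210000, -0.770921) = 1.545205
  k4 = f(1.280000, -0.661407) = 1.362109
  u ← -0.877736 + (0.14/6)·(k1 + 2k2 + 2k3 + k4) = -0.662337
u(1.28) ≈ -0.6623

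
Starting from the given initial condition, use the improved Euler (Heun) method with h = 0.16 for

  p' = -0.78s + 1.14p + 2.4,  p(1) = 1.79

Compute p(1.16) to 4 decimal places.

2.4191

Heun: k1 = f(s_n, p_n); k2 = f(s_n + h, p_n + h·k1); p_{n+1} = p_n + (h/2)·(k1 + k2).
s=1.000000, p=1.790000:
  k1 = f(1.000000, 1.790000) = 3.660600
  k2 = f(1.160000, 2.375696) = 4.203493
  p ← 1.790000 + (0.16/2)·(3.660600 + 4.203493) = 2.419127
p(1.16) ≈ 2.4191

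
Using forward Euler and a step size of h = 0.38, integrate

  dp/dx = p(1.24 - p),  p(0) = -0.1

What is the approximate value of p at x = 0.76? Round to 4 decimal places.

-0.2307

Euler: p_{n+1} = p_n + h·f(x_n, p_n).
x=0.000000, p=-0.100000: f=-0.134000 → p ← -0.100000 + 0.38·(-0.134000) = -0.150920
x=0.380000, p=-0.150920: f=-0.209918 → p ← -0.150920 + 0.38·(-0.209918) = -0.230689
p(0.76) ≈ -0.2307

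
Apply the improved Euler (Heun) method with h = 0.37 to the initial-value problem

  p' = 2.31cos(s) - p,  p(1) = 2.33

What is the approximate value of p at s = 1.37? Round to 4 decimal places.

Heun: k1 = f(s_n, p_n); k2 = f(s_n + h, p_n + h·k1); p_{n+1} = p_n + (h/2)·(k1 + k2).
s=1.000000, p=2.330000:
  k1 = f(1.000000, 2.330000) = -1.081902
  k2 = f(1.370000, 1.929696) = -1.468968
  p ← 2.330000 + (0.37/2)·(-1.081902 + (-1.468968)) = 1.858089
p(1.37) ≈ 1.8581

1.8581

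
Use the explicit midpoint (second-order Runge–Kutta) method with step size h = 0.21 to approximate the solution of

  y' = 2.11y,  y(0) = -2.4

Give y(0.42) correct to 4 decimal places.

-5.7012

Midpoint: k1 = f(t_n, y_n); k2 = f(t_n + h/2, y_n + (h/2)·k1); y_{n+1} = y_n + h·k2.
t=0.000000, y=-2.400000:
  k1 = f(0.000000, -2.400000) = -5.064000
  k2 = f(0.105000, -2.931720) = -6.185929
  y ← -2.400000 + 0.21·(-6.185929) = -3.699045
t=0.210000, y=-3.699045:
  k1 = f(0.210000, -3.699045) = -7.804985
  k2 = f(0.315000, -4.518569) = -9.534180
  y ← -3.699045 + 0.21·(-9.534180) = -5.701223
y(0.42) ≈ -5.7012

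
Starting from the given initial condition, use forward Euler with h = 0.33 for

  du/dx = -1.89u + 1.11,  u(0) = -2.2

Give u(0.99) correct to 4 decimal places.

Euler: u_{n+1} = u_n + h·f(x_n, u_n).
x=0.000000, u=-2.200000: f=5.268000 → u ← -2.200000 + 0.33·5.268000 = -0.461560
x=0.330000, u=-0.461560: f=1.982348 → u ← -0.461560 + 0.33·1.982348 = 0.192615
x=0.660000, u=0.192615: f=0.745958 → u ← 0.192615 + 0.33·0.745958 = 0.438781
u(0.99) ≈ 0.4388

0.4388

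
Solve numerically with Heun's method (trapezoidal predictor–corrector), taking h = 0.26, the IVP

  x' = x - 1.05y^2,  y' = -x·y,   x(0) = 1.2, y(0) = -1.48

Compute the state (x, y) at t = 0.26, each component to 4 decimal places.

1.0343, -1.1281

Heun on (x,y): k1 = f(t_n, state_n); k2 = f(t_n + h, state_n + h·k1); state_{n+1} = state_n + (h/2)·(k1 + k2).
0.000000: (1.200000, -1.480000)
  k1 = (-1.099920, 1.776000)
  predictor → (0.914021, -1.018240)
  k2 = (-0.174633, 0.930693)
  → (1.034308, -1.128130)
(x(0.26), y(0.26)) ≈ (1.0343, -1.1281)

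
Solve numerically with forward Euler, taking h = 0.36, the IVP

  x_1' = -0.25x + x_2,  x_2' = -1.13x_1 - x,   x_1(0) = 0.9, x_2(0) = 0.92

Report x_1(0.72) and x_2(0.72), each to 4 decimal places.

1.3982, -0.0766

Euler on (x_1,x_2): x_1_{n+1} = x_1_n + h·x_1', x_2_{n+1} = x_2_n + h·x_2'.
0.000000: (0.900000, 0.920000); f=(0.920000, -1.017000) → (1.231200, 0.553880)
0.360000: (1.231200, 0.553880); f=(0.463880, -1.751256) → (1.398197, -0.076572)
(x_1(0.72), x_2(0.72)) ≈ (1.3982, -0.0766)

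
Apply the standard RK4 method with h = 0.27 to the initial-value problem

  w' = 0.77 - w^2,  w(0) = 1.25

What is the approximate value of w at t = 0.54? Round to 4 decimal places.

RK4: k1 = f(t_n, w_n); k2 = f(t_n + h/2, w_n + (h/2)·k1); k3 = f(t_n + h/2, w_n + (h/2)·k2); k4 = f(t_n + h, w_n + h·k3); w_{n+1} = w_n + (h/6)·(k1 + 2k2 + 2k3 + k4).
t=0.000000, w=1.250000:
  k1 = f(0.000000, 1.250000) = -0.792500
  k2 = f(0.135000, 1.143012) = -0.536478
  k3 = f(0.135000, 1.177576) = -0.616684
  k4 = f(0.270000, 1.083495) = -0.403962
  w ← 1.250000 + (0.27/6)·(k1 + 2k2 + 2k3 + k4) = 1.092375
t=0.270000, w=1.092375:
  k1 = f(0.270000, 1.092375) = -0.423282
  k2 = f(0.405000, 1.035232) = -0.301704
  k3 = f(0.405000, 1.051645) = -0.335956
  k4 = f(0.540000, 1.001666) = -0.233336
  w ← 1.092375 + (0.27/6)·(k1 + 2k2 + 2k3 + k4) = 1.005437
w(0.54) ≈ 1.0054

1.0054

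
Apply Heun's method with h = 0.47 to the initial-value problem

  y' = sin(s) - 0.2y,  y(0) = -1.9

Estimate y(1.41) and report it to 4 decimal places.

-0.6811

Heun: k1 = f(s_n, y_n); k2 = f(s_n + h, y_n + h·k1); y_{n+1} = y_n + (h/2)·(k1 + k2).
s=0.000000, y=-1.900000:
  k1 = f(0.000000, -1.900000) = 0.380000
  k2 = f(0.470000, -1.721400) = 0.797166
  y ← -1.900000 + (0.47/2)·(0.380000 + 0.797166) = -1.623366
s=0.470000, y=-1.623366:
  k1 = f(0.470000, -1.623366) = 0.777559
  k2 = f(0.940000, -1.257913) = 1.059141
  y ← -1.623366 + (0.47/2)·(0.777559 + 1.059141) = -1.191741
s=0.940000, y=-1.191741:
  k1 = f(0.940000, -1.191741) = 1.045906
  k2 = f(1.410000, -0.700165) = 1.127133
  y ← -1.191741 + (0.47/2)·(1.045906 + 1.127133) = -0.681077
y(1.41) ≈ -0.6811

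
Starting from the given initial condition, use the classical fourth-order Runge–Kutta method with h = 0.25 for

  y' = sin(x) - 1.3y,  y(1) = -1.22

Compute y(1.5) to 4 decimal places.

RK4: k1 = f(x_n, y_n); k2 = f(x_n + h/2, y_n + (h/2)·k1); k3 = f(x_n + h/2, y_n + (h/2)·k2); k4 = f(x_n + h, y_n + h·k3); y_{n+1} = y_n + (h/6)·(k1 + 2k2 + 2k3 + k4).
x=1.000000, y=-1.220000:
  k1 = f(1.000000, -1.220000) = 2.427471
  k2 = f(1.125000, -0.916566) = 2.093804
  k3 = f(1.125000, -0.958275) = 2.148025
  k4 = f(1.250000, -0.682994) = 1.836877
  y ← -1.220000 + (0.25/6)·(k1 + 2k2 + 2k3 + k4) = -0.688833
x=1.250000, y=-0.688833:
  k1 = f(1.250000, -0.688833) = 1.844468
  k2 = f(1.375000, -0.458275) = 1.576650
  k3 = f(1.375000, -0.491752) = 1.620171
  k4 = f(1.500000, -0.283791) = 1.366423
  y ← -0.688833 + (0.25/6)·(k1 + 2k2 + 2k3 + k4) = -0.288644
y(1.5) ≈ -0.2886

-0.2886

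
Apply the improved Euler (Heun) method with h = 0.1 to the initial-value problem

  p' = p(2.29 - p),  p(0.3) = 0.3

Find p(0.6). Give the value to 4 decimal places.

0.5268

Heun: k1 = f(t_n, p_n); k2 = f(t_n + h, p_n + h·k1); p_{n+1} = p_n + (h/2)·(k1 + k2).
t=0.300000, p=0.300000:
  k1 = f(0.300000, 0.300000) = 0.597000
  k2 = f(0.400000, 0.359700) = 0.694329
  p ← 0.300000 + (0.1/2)·(0.597000 + 0.694329) = 0.364566
t=0.400000, p=0.364566:
  k1 = f(0.400000, 0.364566) = 0.701948
  k2 = f(0.500000, 0.434761) = 0.806586
  p ← 0.364566 + (0.1/2)·(0.701948 + 0.806586) = 0.439993
t=0.500000, p=0.439993:
  k1 = f(0.500000, 0.439993) = 0.813990
  k2 = f(0.600000, 0.521392) = 0.922138
  p ← 0.439993 + (0.1/2)·(0.813990 + 0.922138) = 0.526800
p(0.6) ≈ 0.5268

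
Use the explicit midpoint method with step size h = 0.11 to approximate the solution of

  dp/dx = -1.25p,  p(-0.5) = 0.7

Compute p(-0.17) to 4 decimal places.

Midpoint: k1 = f(x_n, p_n); k2 = f(x_n + h/2, p_n + (h/2)·k1); p_{n+1} = p_n + h·k2.
x=-0.500000, p=0.700000:
  k1 = f(-0.500000, 0.700000) = -0.875000
  k2 = f(-0.445000, 0.651875) = -0.814844
  p ← 0.700000 + 0.11·(-0.814844) = 0.610367
x=-0.390000, p=0.610367:
  k1 = f(-0.390000, 0.610367) = -0.762959
  k2 = f(-0.335000, 0.568404) = -0.710506
  p ← 0.610367 + 0.11·(-0.710506) = 0.532212
x=-0.280000, p=0.532212:
  k1 = f(-0.280000, 0.532212) = -0.665264
  k2 = f(-0.225000, 0.495622) = -0.619528
  p ← 0.532212 + 0.11·(-0.619528) = 0.464064
p(-0.17) ≈ 0.4641

0.4641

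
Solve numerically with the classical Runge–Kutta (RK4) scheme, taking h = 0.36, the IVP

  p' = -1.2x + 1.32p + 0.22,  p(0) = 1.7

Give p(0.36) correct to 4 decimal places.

2.7436

RK4: k1 = f(x_n, p_n); k2 = f(x_n + h/2, p_n + (h/2)·k1); k3 = f(x_n + h/2, p_n + (h/2)·k2); k4 = f(x_n + h, p_n + h·k3); p_{n+1} = p_n + (h/6)·(k1 + 2k2 + 2k3 + k4).
x=0.000000, p=1.700000:
  k1 = f(0.000000, 1.700000) = 2.464000
  k2 = f(0.180000, 2.143520) = 2.833446
  k3 = f(0.180000, 2.210020) = 2.921227
  k4 = f(0.360000, 2.751642) = 3.420167
  p ← 1.700000 + (0.36/6)·(k1 + 2k2 + 2k3 + k4) = 2.743611
p(0.36) ≈ 2.7436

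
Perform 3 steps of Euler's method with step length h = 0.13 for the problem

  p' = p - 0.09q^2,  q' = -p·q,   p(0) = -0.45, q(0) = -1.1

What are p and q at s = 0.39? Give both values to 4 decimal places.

Euler on (p,q): p_{n+1} = p_n + h·p', q_{n+1} = q_n + h·q'.
0.000000: (-0.450000, -1.100000); f=(-0.558900, -0.495000) → (-0.522657, -1.164350)
0.130000: (-0.522657, -1.164350); f=(-0.644671, -0.608556) → (-0.606464, -1.243462)
0.260000: (-0.606464, -1.243462); f=(-0.745622, -0.754115) → (-0.703395, -1.341497)
(p(0.39), q(0.39)) ≈ (-0.7034, -1.3415)

-0.7034, -1.3415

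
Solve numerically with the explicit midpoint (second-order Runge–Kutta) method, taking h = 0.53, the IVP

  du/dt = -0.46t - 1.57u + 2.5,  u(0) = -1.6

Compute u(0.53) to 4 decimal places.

-0.1134

Midpoint: k1 = f(t_n, u_n); k2 = f(t_n + h/2, u_n + (h/2)·k1); u_{n+1} = u_n + h·k2.
t=0.000000, u=-1.600000:
  k1 = f(0.000000, -1.600000) = 5.012000
  k2 = f(0.265000, -0.271820) = 2.804857
  u ← -1.600000 + 0.53·2.804857 = -0.113426
u(0.53) ≈ -0.1134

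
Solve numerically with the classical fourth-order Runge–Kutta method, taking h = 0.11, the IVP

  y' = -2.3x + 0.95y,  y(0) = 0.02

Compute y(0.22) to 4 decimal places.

-0.0351

RK4: k1 = f(x_n, y_n); k2 = f(x_n + h/2, y_n + (h/2)·k1); k3 = f(x_n + h/2, y_n + (h/2)·k2); k4 = f(x_n + h, y_n + h·k3); y_{n+1} = y_n + (h/6)·(k1 + 2k2 + 2k3 + k4).
x=0.000000, y=0.020000:
  k1 = f(0.000000, 0.020000) = 0.019000
  k2 = f(0.055000, 0.021045) = -0.106507
  k3 = f(0.055000, 0.014142) = -0.113065
  k4 = f(0.110000, 0.007563) = -0.245815
  y ← 0.020000 + (0.11/6)·(k1 + 2k2 + 2k3 + k4) = 0.007791
x=0.110000, y=0.007791:
  k1 = f(0.110000, 0.007791) = -0.245599
  k2 = f(0.165000, -0.005717) = -0.384931
  k3 = f(0.165000, -0.013380) = -0.392211
  k4 = f(0.220000, -0.035353) = -0.539585
  y ← 0.007791 + (0.11/6)·(k1 + 2k2 + 2k3 + k4) = -0.035100
y(0.22) ≈ -0.0351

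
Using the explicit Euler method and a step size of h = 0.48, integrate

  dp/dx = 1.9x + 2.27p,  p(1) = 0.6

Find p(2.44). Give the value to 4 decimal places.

Euler: p_{n+1} = p_n + h·f(x_n, p_n).
x=1.000000, p=0.600000: f=3.262000 → p ← 0.600000 + 0.48·3.262000 = 2.165760
x=1.480000, p=2.165760: f=7.728275 → p ← 2.165760 + 0.48·7.728275 = 5.875332
x=1.960000, p=5.875332: f=17.061004 → p ← 5.875332 + 0.48·17.061004 = 14.064614
p(2.44) ≈ 14.0646

14.0646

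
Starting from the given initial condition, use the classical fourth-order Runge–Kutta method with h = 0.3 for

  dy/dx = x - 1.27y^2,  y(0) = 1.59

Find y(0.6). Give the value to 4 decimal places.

0.8403

RK4: k1 = f(x_n, y_n); k2 = f(x_n + h/2, y_n + (h/2)·k1); k3 = f(x_n + h/2, y_n + (h/2)·k2); k4 = f(x_n + h, y_n + h·k3); y_{n+1} = y_n + (h/6)·(k1 + 2k2 + 2k3 + k4).
x=0.000000, y=1.590000:
  k1 = f(0.000000, 1.590000) = -3.210687
  k2 = f(0.150000, 1.108397) = -1.410251
  k3 = f(0.150000, 1.378462) = -2.263201
  k4 = f(0.300000, 0.911040) = -0.754091
  y ← 1.590000 + (0.3/6)·(k1 + 2k2 + 2k3 + k4) = 1.024416
x=0.300000, y=1.024416:
  k1 = f(0.300000, 1.024416) = -1.032773
  k2 = f(0.450000, 0.869500) = -0.510158
  k3 = f(0.450000, 0.947892) = -0.691094
  k4 = f(0.600000, 0.817088) = -0.247893
  y ← 1.024416 + (0.3/6)·(k1 + 2k2 + 2k3 + k4) = 0.840257
y(0.6) ≈ 0.8403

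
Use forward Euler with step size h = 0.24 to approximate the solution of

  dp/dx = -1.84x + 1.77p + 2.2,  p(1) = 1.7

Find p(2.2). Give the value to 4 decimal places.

9.3591

Euler: p_{n+1} = p_n + h·f(x_n, p_n).
x=1.000000, p=1.700000: f=3.369000 → p ← 1.700000 + 0.24·3.369000 = 2.508560
x=1.240000, p=2.508560: f=4.358551 → p ← 2.508560 + 0.24·4.358551 = 3.554612
x=1.480000, p=3.554612: f=5.768464 → p ← 3.554612 + 0.24·5.768464 = 4.939044
x=1.720000, p=4.939044: f=7.777307 → p ← 4.939044 + 0.24·7.777307 = 6.805597
x=1.960000, p=6.805597: f=10.639507 → p ← 6.805597 + 0.24·10.639507 = 9.359079
p(2.2) ≈ 9.3591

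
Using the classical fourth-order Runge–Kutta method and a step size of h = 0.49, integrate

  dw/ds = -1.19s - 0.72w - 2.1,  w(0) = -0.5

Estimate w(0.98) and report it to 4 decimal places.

RK4: k1 = f(s_n, w_n); k2 = f(s_n + h/2, w_n + (h/2)·k1); k3 = f(s_n + h/2, w_n + (h/2)·k2); k4 = f(s_n + h, w_n + h·k3); w_{n+1} = w_n + (h/6)·(k1 + 2k2 + 2k3 + k4).
s=0.000000, w=-0.500000:
  k1 = f(0.000000, -0.500000) = -1.740000
  k2 = f(0.245000, -0.926300) = -1.724614
  k3 = f(0.245000, -0.922530) = -1.727328
  k4 = f(0.490000, -1.346391) = -1.713699
  w ← -0.500000 + (0.49/6)·(k1 + 2k2 + 2k3 + k4) = -1.345869
s=0.490000, w=-1.345869:
  k1 = f(0.490000, -1.345869) = -1.714074
  k2 = f(0.735000, -1.765817) = -1.703261
  k3 = f(0.735000, -1.763168) = -1.705169
  k4 = f(0.980000, -2.181402) = -1.695591
  w ← -1.345869 + (0.49/6)·(k1 + 2k2 + 2k3 + k4) = -2.181035
w(0.98) ≈ -2.1810

-2.1810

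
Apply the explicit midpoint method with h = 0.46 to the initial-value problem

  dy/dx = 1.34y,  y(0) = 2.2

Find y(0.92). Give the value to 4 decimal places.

7.1786

Midpoint: k1 = f(x_n, y_n); k2 = f(x_n + h/2, y_n + (h/2)·k1); y_{n+1} = y_n + h·k2.
x=0.000000, y=2.200000:
  k1 = f(0.000000, 2.200000) = 2.948000
  k2 = f(0.230000, 2.878040) = 3.856574
  y ← 2.200000 + 0.46·3.856574 = 3.974024
x=0.460000, y=3.974024:
  k1 = f(0.460000, 3.974024) = 5.325192
  k2 = f(0.690000, 5.198818) = 6.966416
  y ← 3.974024 + 0.46·6.966416 = 7.178575
y(0.92) ≈ 7.1786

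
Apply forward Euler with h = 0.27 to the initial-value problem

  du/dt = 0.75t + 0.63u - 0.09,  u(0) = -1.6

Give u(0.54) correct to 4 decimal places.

-2.1887

Euler: u_{n+1} = u_n + h·f(t_n, u_n).
t=0.000000, u=-1.600000: f=-1.098000 → u ← -1.600000 + 0.27·(-1.098000) = -1.896460
t=0.270000, u=-1.896460: f=-1.082270 → u ← -1.896460 + 0.27·(-1.082270) = -2.188673
u(0.54) ≈ -2.1887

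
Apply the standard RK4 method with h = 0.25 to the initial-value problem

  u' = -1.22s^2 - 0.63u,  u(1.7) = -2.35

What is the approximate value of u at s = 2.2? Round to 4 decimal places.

RK4: k1 = f(s_n, u_n); k2 = f(s_n + h/2, u_n + (h/2)·k1); k3 = f(s_n + h/2, u_n + (h/2)·k2); k4 = f(s_n + h, u_n + h·k3); u_{n+1} = u_n + (h/6)·(k1 + 2k2 + 2k3 + k4).
s=1.700000, u=-2.350000:
  k1 = f(1.700000, -2.350000) = -2.045300
  k2 = f(1.825000, -2.605663) = -2.421795
  k3 = f(1.825000, -2.652724) = -2.392146
  k4 = f(1.950000, -2.948037) = -2.781787
  u ← -2.350000 + (0.25/6)·(k1 + 2k2 + 2k3 + k4) = -2.952290
s=1.950000, u=-2.952290:
  k1 = f(1.950000, -2.952290) = -2.779107
  k2 = f(2.075000, -3.299679) = -3.174065
  k3 = f(2.075000, -3.349049) = -3.142962
  k4 = f(2.200000, -3.738031) = -3.549841
  u ← -2.952290 + (0.25/6)·(k1 + 2k2 + 2k3 + k4) = -3.742415
u(2.2) ≈ -3.7424

-3.7424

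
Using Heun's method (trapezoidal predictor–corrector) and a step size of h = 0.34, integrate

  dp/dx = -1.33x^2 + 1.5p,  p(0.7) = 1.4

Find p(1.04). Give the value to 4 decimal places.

Heun: k1 = f(x_n, p_n); k2 = f(x_n + h, p_n + h·k1); p_{n+1} = p_n + (h/2)·(k1 + k2).
x=0.700000, p=1.400000:
  k1 = f(0.700000, 1.400000) = 1.448300
  k2 = f(1.040000, 1.892422) = 1.400105
  p ← 1.400000 + (0.34/2)·(1.448300 + 1.400105) = 1.884229
p(1.04) ≈ 1.8842

1.8842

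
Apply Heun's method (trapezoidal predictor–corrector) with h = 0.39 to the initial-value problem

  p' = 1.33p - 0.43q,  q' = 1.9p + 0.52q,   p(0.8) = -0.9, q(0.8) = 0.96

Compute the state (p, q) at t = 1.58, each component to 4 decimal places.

Heun on (p,q): k1 = f(t_n, state_n); k2 = f(t_n + h, state_n + h·k1); state_{n+1} = state_n + (h/2)·(k1 + k2).
0.800000: (-0.900000, 0.960000)
  k1 = (-1.609800, -1.210800)
  predictor → (-1.527822, 0.487788)
  k2 = (-2.241752, -2.649212)
  → (-1.651053, 0.207298)
1.190000: (-1.651053, 0.207298)
  k1 = (-2.285038, -3.029205)
  predictor → (-2.542217, -0.974092)
  k2 = (-2.962290, -5.336741)
  → (-2.674282, -1.424062)
(p(1.58), q(1.58)) ≈ (-2.6743, -1.4241)

-2.6743, -1.4241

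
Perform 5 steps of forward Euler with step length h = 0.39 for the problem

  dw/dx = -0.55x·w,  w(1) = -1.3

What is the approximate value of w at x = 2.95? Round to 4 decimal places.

-0.1068

Euler: w_{n+1} = w_n + h·f(x_n, w_n).
x=1.000000, w=-1.300000: f=0.715000 → w ← -1.300000 + 0.39·0.715000 = -1.021150
x=1.390000, w=-1.021150: f=0.780669 → w ← -1.021150 + 0.39·0.780669 = -0.716689
x=1.780000, w=-0.716689: f=0.701639 → w ← -0.716689 + 0.39·0.701639 = -0.443050
x=2.170000, w=-0.443050: f=0.528780 → w ← -0.443050 + 0.39·0.528780 = -0.236826
x=2.560000, w=-0.236826: f=0.333451 → w ← -0.236826 + 0.39·0.333451 = -0.106780
w(2.95) ≈ -0.1068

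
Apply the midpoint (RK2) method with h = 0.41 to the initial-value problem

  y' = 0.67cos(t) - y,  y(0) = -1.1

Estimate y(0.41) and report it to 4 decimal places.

Midpoint: k1 = f(t_n, y_n); k2 = f(t_n + h/2, y_n + (h/2)·k1); y_{n+1} = y_n + h·k2.
t=0.000000, y=-1.100000:
  k1 = f(0.000000, -1.100000) = 1.770000
  k2 = f(0.205000, -0.737150) = 1.393121
  y ← -1.100000 + 0.41·1.393121 = -0.528820
y(0.41) ≈ -0.5288

-0.5288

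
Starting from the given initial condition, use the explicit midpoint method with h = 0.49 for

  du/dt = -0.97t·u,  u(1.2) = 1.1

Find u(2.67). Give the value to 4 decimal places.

Midpoint: k1 = f(t_n, u_n); k2 = f(t_n + h/2, u_n + (h/2)·k1); u_{n+1} = u_n + h·k2.
t=1.200000, u=1.100000:
  k1 = f(1.200000, 1.100000) = -1.280400
  k2 = f(1.445000, 0.786302) = -1.102120
  u ← 1.100000 + 0.49·(-1.102120) = 0.559961
t=1.690000, u=0.559961:
  k1 = f(1.690000, 0.559961) = -0.917944
  k2 = f(1.935000, 0.335065) = -0.628900
  u ← 0.559961 + 0.49·(-0.628900) = 0.251800
t=2.180000, u=0.251800:
  k1 = f(2.180000, 0.251800) = -0.532457
  k2 = f(2.425000, 0.121348) = -0.285442
  u ← 0.251800 + 0.49·(-0.285442) = 0.111934
u(2.67) ≈ 0.1119

0.1119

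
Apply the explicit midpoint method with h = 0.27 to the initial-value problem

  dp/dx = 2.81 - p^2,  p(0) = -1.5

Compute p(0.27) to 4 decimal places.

-1.2891

Midpoint: k1 = f(x_n, p_n); k2 = f(x_n + h/2, p_n + (h/2)·k1); p_{n+1} = p_n + h·k2.
x=0.000000, p=-1.500000:
  k1 = f(0.000000, -1.500000) = 0.560000
  k2 = f(0.135000, -1.424400) = 0.781085
  p ← -1.500000 + 0.27·0.781085 = -1.289107
p(0.27) ≈ -1.2891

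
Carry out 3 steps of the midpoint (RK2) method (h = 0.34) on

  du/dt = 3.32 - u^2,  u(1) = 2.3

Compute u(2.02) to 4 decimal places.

Midpoint: k1 = f(t_n, u_n); k2 = f(t_n + h/2, u_n + (h/2)·k1); u_{n+1} = u_n + h·k2.
t=1.000000, u=2.300000:
  k1 = f(1.000000, 2.300000) = -1.970000
  k2 = f(1.170000, 1.965100) = -0.541618
  u ← 2.300000 + 0.34·(-0.541618) = 2.115850
t=1.340000, u=2.115850:
  k1 = f(1.340000, 2.115850) = -1.156821
  k2 = f(1.510000, 1.919190) = -0.363292
  u ← 2.115850 + 0.34·(-0.363292) = 1.992331
t=1.680000, u=1.992331:
  k1 = f(1.680000, 1.992331) = -0.649382
  k2 = f(1.850000, 1.881936) = -0.221682
  u ← 1.992331 + 0.34·(-0.221682) = 1.916959
u(2.02) ≈ 1.9170

1.9170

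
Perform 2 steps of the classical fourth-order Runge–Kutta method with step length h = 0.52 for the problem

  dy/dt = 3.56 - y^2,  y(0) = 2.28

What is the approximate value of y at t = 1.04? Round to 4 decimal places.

RK4: k1 = f(t_n, y_n); k2 = f(t_n + h/2, y_n + (h/2)·k1); k3 = f(t_n + h/2, y_n + (h/2)·k2); k4 = f(t_n + h, y_n + h·k3); y_{n+1} = y_n + (h/6)·(k1 + 2k2 + 2k3 + k4).
t=0.000000, y=2.280000:
  k1 = f(0.000000, 2.280000) = -1.638400
  k2 = f(0.260000, 1.854016) = 0.122625
  k3 = f(0.260000, 2.311882) = -1.784800
  k4 = f(0.520000, 1.351904) = 1.732356
  y ← 2.280000 + (0.52/6)·(k1 + 2k2 + 2k3 + k4) = 2.000032
t=0.520000, y=2.000032:
  k1 = f(0.520000, 2.000032) = -0.440130
  k2 = f(0.780000, 1.885599) = 0.004518
  k3 = f(0.780000, 2.001207) = -0.444829
  k4 = f(1.040000, 1.768721) = 0.431625
  y ← 2.000032 + (0.52/6)·(k1 + 2k2 + 2k3 + k4) = 1.922975
y(1.04) ≈ 1.9230

1.9230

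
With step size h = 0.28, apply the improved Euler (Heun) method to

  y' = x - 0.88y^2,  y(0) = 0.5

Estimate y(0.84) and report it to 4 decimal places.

0.6534

Heun: k1 = f(x_n, y_n); k2 = f(x_n + h, y_n + h·k1); y_{n+1} = y_n + (h/2)·(k1 + k2).
x=0.000000, y=0.500000:
  k1 = f(0.000000, 0.500000) = -0.220000
  k2 = f(0.280000, 0.438400) = 0.110869
  y ← 0.500000 + (0.28/2)·(-0.220000 + 0.110869) = 0.484722
x=0.280000, y=0.484722:
  k1 = f(0.280000, 0.484722) = 0.073240
  k2 = f(0.560000, 0.505229) = 0.335375
  y ← 0.484722 + (0.28/2)·(0.073240 + 0.335375) = 0.541928
x=0.560000, y=0.541928:
  k1 = f(0.560000, 0.541928) = 0.301557
  k2 = f(0.840000, 0.626364) = 0.494749
  y ← 0.541928 + (0.28/2)·(0.301557 + 0.494749) = 0.653410
y(0.84) ≈ 0.6534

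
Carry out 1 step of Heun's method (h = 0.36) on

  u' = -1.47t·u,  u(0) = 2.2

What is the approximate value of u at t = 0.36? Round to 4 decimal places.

Heun: k1 = f(t_n, u_n); k2 = f(t_n + h, u_n + h·k1); u_{n+1} = u_n + (h/2)·(k1 + k2).
t=0.000000, u=2.200000:
  k1 = f(0.000000, 2.200000) = 0.000000
  k2 = f(0.360000, 2.200000) = -1.164240
  u ← 2.200000 + (0.36/2)·(0.000000 + (-1.164240)) = 1.990437
u(0.36) ≈ 1.9904

1.9904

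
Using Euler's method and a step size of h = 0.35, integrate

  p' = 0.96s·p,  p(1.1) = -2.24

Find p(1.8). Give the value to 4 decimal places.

Euler: p_{n+1} = p_n + h·f(s_n, p_n).
s=1.100000, p=-2.240000: f=-2.365440 → p ← -2.240000 + 0.35·(-2.365440) = -3.067904
s=1.450000, p=-3.067904: f=-4.270522 → p ← -3.067904 + 0.35·(-4.270522) = -4.562587
p(1.8) ≈ -4.5626

-4.5626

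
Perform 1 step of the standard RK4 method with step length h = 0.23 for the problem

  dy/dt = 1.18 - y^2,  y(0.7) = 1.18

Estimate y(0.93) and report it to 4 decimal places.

1.1422

RK4: k1 = f(t_n, y_n); k2 = f(t_n + h/2, y_n + (h/2)·k1); k3 = f(t_n + h/2, y_n + (h/2)·k2); k4 = f(t_n + h, y_n + h·k3); y_{n+1} = y_n + (h/6)·(k1 + 2k2 + 2k3 + k4).
t=0.700000, y=1.180000:
  k1 = f(0.700000, 1.180000) = -0.212400
  k2 = f(0.815000, 1.155574) = -0.155351
  k3 = f(0.815000, 1.162135) = -0.170557
  k4 = f(0.930000, 1.140772) = -0.121361
  y ← 1.180000 + (0.23/6)·(k1 + 2k2 + 2k3 + k4) = 1.142220
y(0.93) ≈ 1.1422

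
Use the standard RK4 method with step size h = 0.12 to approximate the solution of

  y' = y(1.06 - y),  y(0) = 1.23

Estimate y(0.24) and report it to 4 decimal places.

RK4: k1 = f(x_n, y_n); k2 = f(x_n + h/2, y_n + (h/2)·k1); k3 = f(x_n + h/2, y_n + (h/2)·k2); k4 = f(x_n + h, y_n + h·k3); y_{n+1} = y_n + (h/6)·(k1 + 2k2 + 2k3 + k4).
x=0.000000, y=1.230000:
  k1 = f(0.000000, 1.230000) = -0.209100
  k2 = f(0.060000, 1.217454) = -0.191693
  k3 = f(0.060000, 1.218498) = -0.193130
  k4 = f(0.120000, 1.206824) = -0.177191
  y ← 1.230000 + (0.12/6)·(k1 + 2k2 + 2k3 + k4) = 1.206881
x=0.120000, y=1.206881:
  k1 = f(0.120000, 1.206881) = -0.177268
  k2 = f(0.180000, 1.196245) = -0.162983
  k3 = f(0.180000, 1.197102) = -0.164125
  k4 = f(0.240000, 1.187186) = -0.150994
  y ← 1.206881 + (0.12/6)·(k1 + 2k2 + 2k3 + k4) = 1.187232
y(0.24) ≈ 1.1872

1.1872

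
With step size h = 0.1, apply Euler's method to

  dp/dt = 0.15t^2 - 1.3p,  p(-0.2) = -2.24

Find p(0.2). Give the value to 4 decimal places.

-1.2826

Euler: p_{n+1} = p_n + h·f(t_n, p_n).
t=-0.200000, p=-2.240000: f=2.918000 → p ← -2.240000 + 0.1·2.918000 = -1.948200
t=-0.100000, p=-1.948200: f=2.534160 → p ← -1.948200 + 0.1·2.534160 = -1.694784
t=0.000000, p=-1.694784: f=2.203219 → p ← -1.694784 + 0.1·2.203219 = -1.474462
t=0.100000, p=-1.474462: f=1.918301 → p ← -1.474462 + 0.1·1.918301 = -1.282632
p(0.2) ≈ -1.2826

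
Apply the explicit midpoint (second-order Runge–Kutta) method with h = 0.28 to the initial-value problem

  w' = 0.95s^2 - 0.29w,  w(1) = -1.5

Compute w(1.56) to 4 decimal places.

-0.4479

Midpoint: k1 = f(s_n, w_n); k2 = f(s_n + h/2, w_n + (h/2)·k1); w_{n+1} = w_n + h·k2.
s=1.000000, w=-1.500000:
  k1 = f(1.000000, -1.500000) = 1.385000
  k2 = f(1.140000, -1.306100) = 1.613389
  w ← -1.500000 + 0.28·1.613389 = -1.048251
s=1.280000, w=-1.048251:
  k1 = f(1.280000, -1.048251) = 1.860473
  k2 = f(1.420000, -0.787785) = 2.144038
  w ← -1.048251 + 0.28·2.144038 = -0.447921
w(1.56) ≈ -0.4479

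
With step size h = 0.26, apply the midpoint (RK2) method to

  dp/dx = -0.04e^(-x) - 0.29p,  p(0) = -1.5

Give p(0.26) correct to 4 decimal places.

Midpoint: k1 = f(x_n, p_n); k2 = f(x_n + h/2, p_n + (h/2)·k1); p_{n+1} = p_n + h·k2.
x=0.000000, p=-1.500000:
  k1 = f(0.000000, -1.500000) = 0.395000
  k2 = f(0.130000, -1.448650) = 0.384985
  p ← -1.500000 + 0.26·0.384985 = -1.399904
p(0.26) ≈ -1.3999

-1.3999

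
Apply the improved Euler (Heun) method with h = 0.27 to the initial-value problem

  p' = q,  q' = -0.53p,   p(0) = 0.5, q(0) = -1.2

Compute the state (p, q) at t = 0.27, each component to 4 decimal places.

Heun on (p,q): k1 = f(t_n, state_n); k2 = f(t_n + h, state_n + h·k1); state_{n+1} = state_n + (h/2)·(k1 + k2).
0.000000: (0.500000, -1.200000)
  k1 = (-1.200000, -0.265000)
  predictor → (0.176000, -1.271550)
  k2 = (-1.271550, -0.093280)
  → (0.166341, -1.248368)
(p(0.27), q(0.27)) ≈ (0.1663, -1.2484)

0.1663, -1.2484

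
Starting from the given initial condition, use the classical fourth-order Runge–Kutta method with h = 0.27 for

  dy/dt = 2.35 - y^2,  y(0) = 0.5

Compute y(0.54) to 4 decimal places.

1.2609

RK4: k1 = f(t_n, y_n); k2 = f(t_n + h/2, y_n + (h/2)·k1); k3 = f(t_n + h/2, y_n + (h/2)·k2); k4 = f(t_n + h, y_n + h·k3); y_{n+1} = y_n + (h/6)·(k1 + 2k2 + 2k3 + k4).
t=0.000000, y=0.500000:
  k1 = f(0.000000, 0.500000) = 2.100000
  k2 = f(0.135000, 0.783500) = 1.736128
  k3 = f(0.135000, 0.734377) = 1.810690
  k4 = f(0.270000, 0.988886) = 1.372104
  y ← 0.500000 + (0.27/6)·(k1 + 2k2 + 2k3 + k4) = 0.975458
t=0.270000, y=0.975458:
  k1 = f(0.270000, 0.975458) = 1.398481
  k2 = f(0.405000, 1.164253) = 0.994514
  k3 = f(0.405000, 1.109718) = 1.118527
  k4 = f(0.540000, 1.277460) = 0.718095
  y ← 0.975458 + (0.27/6)·(k1 + 2k2 + 2k3 + k4) = 1.260878
y(0.54) ≈ 1.2609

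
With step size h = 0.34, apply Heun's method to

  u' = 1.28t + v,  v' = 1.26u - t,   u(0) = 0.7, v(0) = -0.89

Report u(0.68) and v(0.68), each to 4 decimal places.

0.5204, -0.6826

Heun on (u,v): k1 = f(t_n, state_n); k2 = f(t_n + h, state_n + h·k1); state_{n+1} = state_n + (h/2)·(k1 + k2).
0.000000: (0.700000, -0.890000)
  k1 = (-0.890000, 0.882000)
  predictor → (0.397400, -0.590120)
  k2 = (-0.154920, 0.160724)
  → (0.522364, -0.712737)
0.340000: (0.522364, -0.712737)
  k1 = (-0.277537, 0.318178)
  predictor → (0.428001, -0.604556)
  k2 = (0.265844, -0.140719)
  → (0.520376, -0.682569)
(u(0.68), v(0.68)) ≈ (0.5204, -0.6826)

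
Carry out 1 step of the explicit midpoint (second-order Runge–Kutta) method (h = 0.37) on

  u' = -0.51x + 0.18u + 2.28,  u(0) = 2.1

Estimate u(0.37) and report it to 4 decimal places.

3.0813

Midpoint: k1 = f(x_n, u_n); k2 = f(x_n + h/2, u_n + (h/2)·k1); u_{n+1} = u_n + h·k2.
x=0.000000, u=2.100000:
  k1 = f(0.000000, 2.100000) = 2.658000
  k2 = f(0.185000, 2.591730) = 2.652161
  u ← 2.100000 + 0.37·2.652161 = 3.081300
u(0.37) ≈ 3.0813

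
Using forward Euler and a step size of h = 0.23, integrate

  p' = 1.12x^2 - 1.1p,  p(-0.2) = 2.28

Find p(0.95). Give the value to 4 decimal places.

Euler: p_{n+1} = p_n + h·f(x_n, p_n).
x=-0.200000, p=2.280000: f=-2.463200 → p ← 2.280000 + 0.23·(-2.463200) = 1.713464
x=0.030000, p=1.713464: f=-1.883802 → p ← 1.713464 + 0.23·(-1.883802) = 1.280189
x=0.260000, p=1.280189: f=-1.332496 → p ← 1.280189 + 0.23·(-1.332496) = 0.973715
x=0.490000, p=0.973715: f=-0.802175 → p ← 0.973715 + 0.23·(-0.802175) = 0.789215
x=0.720000, p=0.789215: f=-0.287529 → p ← 0.789215 + 0.23·(-0.287529) = 0.723083
p(0.95) ≈ 0.7231

0.7231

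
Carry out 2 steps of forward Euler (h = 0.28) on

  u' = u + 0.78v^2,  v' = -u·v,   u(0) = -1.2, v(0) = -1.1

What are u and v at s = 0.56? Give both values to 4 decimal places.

Euler on (u,v): u_{n+1} = u_n + h·u', v_{n+1} = v_n + h·v'.
0.000000: (-1.200000, -1.100000); f=(-0.256200, -1.320000) → (-1.271736, -1.469600)
0.280000: (-1.271736, -1.469600); f=(0.412849, -1.868943) → (-1.156138, -1.992904)
(u(0.56), v(0.56)) ≈ (-1.1561, -1.9929)

-1.1561, -1.9929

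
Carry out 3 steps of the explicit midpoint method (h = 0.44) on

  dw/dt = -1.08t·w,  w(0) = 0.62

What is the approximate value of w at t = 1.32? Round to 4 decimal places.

Midpoint: k1 = f(t_n, w_n); k2 = f(t_n + h/2, w_n + (h/2)·k1); w_{n+1} = w_n + h·k2.
t=0.000000, w=0.620000:
  k1 = f(0.000000, 0.620000) = 0.000000
  k2 = f(0.220000, 0.620000) = -0.147312
  w ← 0.620000 + 0.44·(-0.147312) = 0.555183
t=0.440000, w=0.555183:
  k1 = f(0.440000, 0.555183) = -0.263823
  k2 = f(0.660000, 0.497142) = -0.354363
  w ← 0.555183 + 0.44·(-0.354363) = 0.399263
t=0.880000, w=0.399263:
  k1 = f(0.880000, 0.399263) = -0.379460
  k2 = f(1.100000, 0.315782) = -0.375149
  w ← 0.399263 + 0.44·(-0.375149) = 0.234198
w(1.32) ≈ 0.2342

0.2342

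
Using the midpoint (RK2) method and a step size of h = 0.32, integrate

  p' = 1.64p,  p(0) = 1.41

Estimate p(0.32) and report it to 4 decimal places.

2.3441

Midpoint: k1 = f(s_n, p_n); k2 = f(s_n + h/2, p_n + (h/2)·k1); p_{n+1} = p_n + h·k2.
s=0.000000, p=1.410000:
  k1 = f(0.000000, 1.410000) = 2.312400
  k2 = f(0.160000, 1.779984) = 2.919174
  p ← 1.410000 + 0.32·2.919174 = 2.344136
p(0.32) ≈ 2.3441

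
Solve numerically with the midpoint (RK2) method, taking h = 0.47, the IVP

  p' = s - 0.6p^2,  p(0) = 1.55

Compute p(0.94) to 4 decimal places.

Midpoint: k1 = f(s_n, p_n); k2 = f(s_n + h/2, p_n + (h/2)·k1); p_{n+1} = p_n + h·k2.
s=0.000000, p=1.550000:
  k1 = f(0.000000, 1.550000) = -1.441500
  k2 = f(0.235000, 1.211248) = -0.645272
  p ← 1.550000 + 0.47·(-0.645272) = 1.246722
s=0.470000, p=1.246722:
  k1 = f(0.470000, 1.246722) = -0.462589
  k2 = f(0.705000, 1.138013) = -0.072045
  p ← 1.246722 + 0.47·(-0.072045) = 1.212861
p(0.94) ≈ 1.2129

1.2129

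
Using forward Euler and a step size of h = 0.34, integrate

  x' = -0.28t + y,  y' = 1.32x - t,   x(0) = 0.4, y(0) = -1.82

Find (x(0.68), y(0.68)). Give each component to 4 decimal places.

-0.8089, -1.8543

Euler on (x,y): x_{n+1} = x_n + h·x', y_{n+1} = y_n + h·y'.
0.000000: (0.400000, -1.820000); f=(-1.820000, 0.528000) → (-0.218800, -1.640480)
0.340000: (-0.218800, -1.640480); f=(-1.735680, -0.628816) → (-0.808931, -1.854277)
(x(0.68), y(0.68)) ≈ (-0.8089, -1.8543)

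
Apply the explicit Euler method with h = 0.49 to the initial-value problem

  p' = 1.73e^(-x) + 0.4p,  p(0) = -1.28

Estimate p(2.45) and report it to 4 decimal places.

Euler: p_{n+1} = p_n + h·f(x_n, p_n).
x=0.000000, p=-1.280000: f=1.218000 → p ← -1.280000 + 0.49·1.218000 = -0.683180
x=0.490000, p=-0.683180: f=0.786572 → p ← -0.683180 + 0.49·0.786572 = -0.297760
x=0.980000, p=-0.297760: f=0.530184 → p ← -0.297760 + 0.49·0.530184 = -0.037970
x=1.470000, p=-0.037970: f=0.382583 → p ← -0.037970 + 0.49·0.382583 = 0.149496
x=1.960000, p=0.149496: f=0.303484 → p ← 0.149496 + 0.49·0.303484 = 0.298203
p(2.45) ≈ 0.2982

0.2982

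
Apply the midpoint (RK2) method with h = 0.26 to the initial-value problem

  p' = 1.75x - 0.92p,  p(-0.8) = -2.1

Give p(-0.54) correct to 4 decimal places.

Midpoint: k1 = f(x_n, p_n); k2 = f(x_n + h/2, p_n + (h/2)·k1); p_{n+1} = p_n + h·k2.
x=-0.800000, p=-2.100000:
  k1 = f(-0.800000, -2.100000) = 0.532000
  k2 = f(-0.670000, -2.030840) = 0.695873
  p ← -2.100000 + 0.26·0.695873 = -1.919073
p(-0.54) ≈ -1.9191

-1.9191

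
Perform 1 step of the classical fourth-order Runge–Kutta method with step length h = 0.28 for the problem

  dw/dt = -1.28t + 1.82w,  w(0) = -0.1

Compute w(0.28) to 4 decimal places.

-0.2262

RK4: k1 = f(t_n, w_n); k2 = f(t_n + h/2, w_n + (h/2)·k1); k3 = f(t_n + h/2, w_n + (h/2)·k2); k4 = f(t_n + h, w_n + h·k3); w_{n+1} = w_n + (h/6)·(k1 + 2k2 + 2k3 + k4).
t=0.000000, w=-0.100000:
  k1 = f(0.000000, -0.100000) = -0.182000
  k2 = f(0.140000, -0.125480) = -0.407574
  k3 = f(0.140000, -0.157060) = -0.465050
  k4 = f(0.280000, -0.230214) = -0.777389
  w ← -0.100000 + (0.28/6)·(k1 + 2k2 + 2k3 + k4) = -0.226216
w(0.28) ≈ -0.2262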